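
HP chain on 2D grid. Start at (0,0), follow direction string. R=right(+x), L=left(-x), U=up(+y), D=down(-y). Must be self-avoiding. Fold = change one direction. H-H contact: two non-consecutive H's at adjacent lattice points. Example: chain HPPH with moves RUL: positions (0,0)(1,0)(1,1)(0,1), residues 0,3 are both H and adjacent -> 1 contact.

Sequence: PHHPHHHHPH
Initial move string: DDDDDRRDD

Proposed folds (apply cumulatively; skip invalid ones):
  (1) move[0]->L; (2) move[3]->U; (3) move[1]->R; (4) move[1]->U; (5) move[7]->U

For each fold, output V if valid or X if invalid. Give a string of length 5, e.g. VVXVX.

Answer: VXXXX

Derivation:
Initial: DDDDDRRDD -> [(0, 0), (0, -1), (0, -2), (0, -3), (0, -4), (0, -5), (1, -5), (2, -5), (2, -6), (2, -7)]
Fold 1: move[0]->L => LDDDDRRDD VALID
Fold 2: move[3]->U => LDDUDRRDD INVALID (collision), skipped
Fold 3: move[1]->R => LRDDDRRDD INVALID (collision), skipped
Fold 4: move[1]->U => LUDDDRRDD INVALID (collision), skipped
Fold 5: move[7]->U => LDDDDRRUD INVALID (collision), skipped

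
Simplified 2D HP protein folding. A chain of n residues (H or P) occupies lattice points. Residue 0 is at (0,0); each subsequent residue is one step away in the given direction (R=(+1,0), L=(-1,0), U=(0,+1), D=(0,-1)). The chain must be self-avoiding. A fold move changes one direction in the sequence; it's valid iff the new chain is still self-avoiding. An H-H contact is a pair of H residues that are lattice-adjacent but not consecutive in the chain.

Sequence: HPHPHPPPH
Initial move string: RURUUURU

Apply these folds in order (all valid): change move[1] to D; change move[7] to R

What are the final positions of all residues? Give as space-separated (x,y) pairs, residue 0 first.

Initial moves: RURUUURU
Fold: move[1]->D => RDRUUURU (positions: [(0, 0), (1, 0), (1, -1), (2, -1), (2, 0), (2, 1), (2, 2), (3, 2), (3, 3)])
Fold: move[7]->R => RDRUUURR (positions: [(0, 0), (1, 0), (1, -1), (2, -1), (2, 0), (2, 1), (2, 2), (3, 2), (4, 2)])

Answer: (0,0) (1,0) (1,-1) (2,-1) (2,0) (2,1) (2,2) (3,2) (4,2)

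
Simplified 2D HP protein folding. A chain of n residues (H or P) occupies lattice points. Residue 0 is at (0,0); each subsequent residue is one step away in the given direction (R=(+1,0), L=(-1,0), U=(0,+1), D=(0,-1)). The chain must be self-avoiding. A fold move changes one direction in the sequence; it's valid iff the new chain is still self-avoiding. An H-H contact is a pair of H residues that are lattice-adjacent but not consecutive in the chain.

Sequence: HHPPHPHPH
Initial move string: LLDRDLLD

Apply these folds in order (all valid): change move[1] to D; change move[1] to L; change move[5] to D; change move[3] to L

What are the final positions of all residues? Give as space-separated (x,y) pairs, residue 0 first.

Initial moves: LLDRDLLD
Fold: move[1]->D => LDDRDLLD (positions: [(0, 0), (-1, 0), (-1, -1), (-1, -2), (0, -2), (0, -3), (-1, -3), (-2, -3), (-2, -4)])
Fold: move[1]->L => LLDRDLLD (positions: [(0, 0), (-1, 0), (-2, 0), (-2, -1), (-1, -1), (-1, -2), (-2, -2), (-3, -2), (-3, -3)])
Fold: move[5]->D => LLDRDDLD (positions: [(0, 0), (-1, 0), (-2, 0), (-2, -1), (-1, -1), (-1, -2), (-1, -3), (-2, -3), (-2, -4)])
Fold: move[3]->L => LLDLDDLD (positions: [(0, 0), (-1, 0), (-2, 0), (-2, -1), (-3, -1), (-3, -2), (-3, -3), (-4, -3), (-4, -4)])

Answer: (0,0) (-1,0) (-2,0) (-2,-1) (-3,-1) (-3,-2) (-3,-3) (-4,-3) (-4,-4)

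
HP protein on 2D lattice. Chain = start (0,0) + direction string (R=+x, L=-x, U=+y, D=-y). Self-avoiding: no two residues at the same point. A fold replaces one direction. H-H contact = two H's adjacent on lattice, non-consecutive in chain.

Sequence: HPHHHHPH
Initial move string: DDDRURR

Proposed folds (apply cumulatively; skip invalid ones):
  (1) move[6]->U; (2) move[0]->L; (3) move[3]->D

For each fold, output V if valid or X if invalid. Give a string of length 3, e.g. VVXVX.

Answer: VVX

Derivation:
Initial: DDDRURR -> [(0, 0), (0, -1), (0, -2), (0, -3), (1, -3), (1, -2), (2, -2), (3, -2)]
Fold 1: move[6]->U => DDDRURU VALID
Fold 2: move[0]->L => LDDRURU VALID
Fold 3: move[3]->D => LDDDURU INVALID (collision), skipped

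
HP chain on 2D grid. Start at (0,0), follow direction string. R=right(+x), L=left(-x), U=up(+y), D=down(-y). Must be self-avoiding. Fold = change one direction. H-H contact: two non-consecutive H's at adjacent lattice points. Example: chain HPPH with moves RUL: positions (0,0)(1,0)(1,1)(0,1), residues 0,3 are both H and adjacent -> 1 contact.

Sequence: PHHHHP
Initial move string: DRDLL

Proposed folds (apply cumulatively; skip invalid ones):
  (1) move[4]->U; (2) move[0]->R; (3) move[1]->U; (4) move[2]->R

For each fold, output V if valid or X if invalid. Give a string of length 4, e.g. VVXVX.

Answer: XVXX

Derivation:
Initial: DRDLL -> [(0, 0), (0, -1), (1, -1), (1, -2), (0, -2), (-1, -2)]
Fold 1: move[4]->U => DRDLU INVALID (collision), skipped
Fold 2: move[0]->R => RRDLL VALID
Fold 3: move[1]->U => RUDLL INVALID (collision), skipped
Fold 4: move[2]->R => RRRLL INVALID (collision), skipped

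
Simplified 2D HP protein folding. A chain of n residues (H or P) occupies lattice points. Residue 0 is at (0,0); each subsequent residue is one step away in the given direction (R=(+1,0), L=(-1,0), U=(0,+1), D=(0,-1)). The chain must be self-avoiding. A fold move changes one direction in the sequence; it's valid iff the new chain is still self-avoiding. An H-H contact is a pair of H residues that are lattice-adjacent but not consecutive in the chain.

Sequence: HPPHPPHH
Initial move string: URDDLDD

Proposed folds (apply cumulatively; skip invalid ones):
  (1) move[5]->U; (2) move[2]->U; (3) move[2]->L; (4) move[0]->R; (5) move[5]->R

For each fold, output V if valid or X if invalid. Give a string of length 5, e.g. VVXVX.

Answer: XXXVX

Derivation:
Initial: URDDLDD -> [(0, 0), (0, 1), (1, 1), (1, 0), (1, -1), (0, -1), (0, -2), (0, -3)]
Fold 1: move[5]->U => URDDLUD INVALID (collision), skipped
Fold 2: move[2]->U => URUDLDD INVALID (collision), skipped
Fold 3: move[2]->L => URLDLDD INVALID (collision), skipped
Fold 4: move[0]->R => RRDDLDD VALID
Fold 5: move[5]->R => RRDDLRD INVALID (collision), skipped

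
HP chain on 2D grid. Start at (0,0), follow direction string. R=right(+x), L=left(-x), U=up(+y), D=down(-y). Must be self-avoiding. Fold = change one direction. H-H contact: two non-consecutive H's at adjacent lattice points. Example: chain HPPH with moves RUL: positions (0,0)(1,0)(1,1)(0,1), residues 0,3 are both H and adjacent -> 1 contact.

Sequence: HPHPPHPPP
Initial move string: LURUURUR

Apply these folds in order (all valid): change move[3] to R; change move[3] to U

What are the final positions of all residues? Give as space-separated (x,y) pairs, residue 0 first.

Initial moves: LURUURUR
Fold: move[3]->R => LURRURUR (positions: [(0, 0), (-1, 0), (-1, 1), (0, 1), (1, 1), (1, 2), (2, 2), (2, 3), (3, 3)])
Fold: move[3]->U => LURUURUR (positions: [(0, 0), (-1, 0), (-1, 1), (0, 1), (0, 2), (0, 3), (1, 3), (1, 4), (2, 4)])

Answer: (0,0) (-1,0) (-1,1) (0,1) (0,2) (0,3) (1,3) (1,4) (2,4)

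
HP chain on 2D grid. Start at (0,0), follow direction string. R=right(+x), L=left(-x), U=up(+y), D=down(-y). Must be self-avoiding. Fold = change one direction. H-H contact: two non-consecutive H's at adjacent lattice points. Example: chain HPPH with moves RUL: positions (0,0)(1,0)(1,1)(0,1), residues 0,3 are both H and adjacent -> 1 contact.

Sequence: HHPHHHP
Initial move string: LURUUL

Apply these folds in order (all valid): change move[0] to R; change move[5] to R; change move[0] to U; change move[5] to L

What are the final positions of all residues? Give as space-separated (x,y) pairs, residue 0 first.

Initial moves: LURUUL
Fold: move[0]->R => RURUUL (positions: [(0, 0), (1, 0), (1, 1), (2, 1), (2, 2), (2, 3), (1, 3)])
Fold: move[5]->R => RURUUR (positions: [(0, 0), (1, 0), (1, 1), (2, 1), (2, 2), (2, 3), (3, 3)])
Fold: move[0]->U => UURUUR (positions: [(0, 0), (0, 1), (0, 2), (1, 2), (1, 3), (1, 4), (2, 4)])
Fold: move[5]->L => UURUUL (positions: [(0, 0), (0, 1), (0, 2), (1, 2), (1, 3), (1, 4), (0, 4)])

Answer: (0,0) (0,1) (0,2) (1,2) (1,3) (1,4) (0,4)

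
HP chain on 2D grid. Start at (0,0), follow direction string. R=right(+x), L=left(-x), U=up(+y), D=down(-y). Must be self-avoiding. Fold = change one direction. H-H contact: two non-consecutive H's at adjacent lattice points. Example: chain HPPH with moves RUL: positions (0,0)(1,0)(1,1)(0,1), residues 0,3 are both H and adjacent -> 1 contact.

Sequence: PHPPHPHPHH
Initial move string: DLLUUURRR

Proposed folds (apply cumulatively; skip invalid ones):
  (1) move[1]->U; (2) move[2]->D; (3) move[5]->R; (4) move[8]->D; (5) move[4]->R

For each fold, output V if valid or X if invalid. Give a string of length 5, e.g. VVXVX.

Answer: XXVVX

Derivation:
Initial: DLLUUURRR -> [(0, 0), (0, -1), (-1, -1), (-2, -1), (-2, 0), (-2, 1), (-2, 2), (-1, 2), (0, 2), (1, 2)]
Fold 1: move[1]->U => DULUUURRR INVALID (collision), skipped
Fold 2: move[2]->D => DLDUUURRR INVALID (collision), skipped
Fold 3: move[5]->R => DLLUURRRR VALID
Fold 4: move[8]->D => DLLUURRRD VALID
Fold 5: move[4]->R => DLLURRRRD INVALID (collision), skipped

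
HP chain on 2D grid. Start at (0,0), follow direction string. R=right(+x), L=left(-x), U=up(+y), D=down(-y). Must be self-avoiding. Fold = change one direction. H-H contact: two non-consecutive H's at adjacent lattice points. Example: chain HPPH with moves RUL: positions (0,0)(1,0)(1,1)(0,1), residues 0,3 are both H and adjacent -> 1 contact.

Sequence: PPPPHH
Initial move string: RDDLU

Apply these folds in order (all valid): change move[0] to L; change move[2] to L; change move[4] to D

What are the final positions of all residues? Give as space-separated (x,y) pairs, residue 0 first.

Initial moves: RDDLU
Fold: move[0]->L => LDDLU (positions: [(0, 0), (-1, 0), (-1, -1), (-1, -2), (-2, -2), (-2, -1)])
Fold: move[2]->L => LDLLU (positions: [(0, 0), (-1, 0), (-1, -1), (-2, -1), (-3, -1), (-3, 0)])
Fold: move[4]->D => LDLLD (positions: [(0, 0), (-1, 0), (-1, -1), (-2, -1), (-3, -1), (-3, -2)])

Answer: (0,0) (-1,0) (-1,-1) (-2,-1) (-3,-1) (-3,-2)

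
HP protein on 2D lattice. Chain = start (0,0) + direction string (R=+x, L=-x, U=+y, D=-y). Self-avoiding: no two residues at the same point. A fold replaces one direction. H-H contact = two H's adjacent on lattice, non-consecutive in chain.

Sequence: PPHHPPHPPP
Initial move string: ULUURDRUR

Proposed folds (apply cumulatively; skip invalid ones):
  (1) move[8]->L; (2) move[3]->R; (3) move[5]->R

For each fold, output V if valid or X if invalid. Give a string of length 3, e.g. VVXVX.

Initial: ULUURDRUR -> [(0, 0), (0, 1), (-1, 1), (-1, 2), (-1, 3), (0, 3), (0, 2), (1, 2), (1, 3), (2, 3)]
Fold 1: move[8]->L => ULUURDRUL INVALID (collision), skipped
Fold 2: move[3]->R => ULURRDRUR VALID
Fold 3: move[5]->R => ULURRRRUR VALID

Answer: XVV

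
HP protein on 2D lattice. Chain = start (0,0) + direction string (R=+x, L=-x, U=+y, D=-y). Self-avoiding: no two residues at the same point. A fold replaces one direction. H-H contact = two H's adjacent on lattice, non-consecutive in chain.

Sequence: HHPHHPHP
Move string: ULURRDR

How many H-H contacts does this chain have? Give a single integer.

Positions: [(0, 0), (0, 1), (-1, 1), (-1, 2), (0, 2), (1, 2), (1, 1), (2, 1)]
H-H contact: residue 1 @(0,1) - residue 6 @(1, 1)
H-H contact: residue 1 @(0,1) - residue 4 @(0, 2)

Answer: 2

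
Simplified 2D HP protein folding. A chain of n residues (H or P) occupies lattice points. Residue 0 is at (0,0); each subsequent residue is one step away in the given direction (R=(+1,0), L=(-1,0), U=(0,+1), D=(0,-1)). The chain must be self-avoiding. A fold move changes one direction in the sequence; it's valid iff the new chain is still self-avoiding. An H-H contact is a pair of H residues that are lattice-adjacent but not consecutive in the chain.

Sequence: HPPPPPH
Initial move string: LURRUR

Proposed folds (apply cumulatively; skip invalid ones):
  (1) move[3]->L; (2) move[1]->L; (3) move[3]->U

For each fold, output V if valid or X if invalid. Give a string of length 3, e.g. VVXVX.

Answer: XXV

Derivation:
Initial: LURRUR -> [(0, 0), (-1, 0), (-1, 1), (0, 1), (1, 1), (1, 2), (2, 2)]
Fold 1: move[3]->L => LURLUR INVALID (collision), skipped
Fold 2: move[1]->L => LLRRUR INVALID (collision), skipped
Fold 3: move[3]->U => LURUUR VALID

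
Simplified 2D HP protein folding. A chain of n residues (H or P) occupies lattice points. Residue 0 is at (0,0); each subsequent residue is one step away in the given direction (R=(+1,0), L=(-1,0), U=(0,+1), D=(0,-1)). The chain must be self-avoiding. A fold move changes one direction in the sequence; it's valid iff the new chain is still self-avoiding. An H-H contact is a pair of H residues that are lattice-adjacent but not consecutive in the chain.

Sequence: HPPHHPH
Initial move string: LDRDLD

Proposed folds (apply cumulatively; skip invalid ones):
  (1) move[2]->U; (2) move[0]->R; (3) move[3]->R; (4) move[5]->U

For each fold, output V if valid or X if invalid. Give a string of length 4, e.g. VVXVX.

Initial: LDRDLD -> [(0, 0), (-1, 0), (-1, -1), (0, -1), (0, -2), (-1, -2), (-1, -3)]
Fold 1: move[2]->U => LDUDLD INVALID (collision), skipped
Fold 2: move[0]->R => RDRDLD VALID
Fold 3: move[3]->R => RDRRLD INVALID (collision), skipped
Fold 4: move[5]->U => RDRDLU INVALID (collision), skipped

Answer: XVXX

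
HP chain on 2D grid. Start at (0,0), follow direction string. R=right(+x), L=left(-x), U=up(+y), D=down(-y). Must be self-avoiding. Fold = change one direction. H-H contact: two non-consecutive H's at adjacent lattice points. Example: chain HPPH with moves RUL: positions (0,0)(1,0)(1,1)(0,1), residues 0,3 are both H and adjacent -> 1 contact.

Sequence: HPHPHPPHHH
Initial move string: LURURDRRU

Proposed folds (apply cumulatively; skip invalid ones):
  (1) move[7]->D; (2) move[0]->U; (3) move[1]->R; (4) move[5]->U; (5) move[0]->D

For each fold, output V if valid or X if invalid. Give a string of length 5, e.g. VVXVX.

Initial: LURURDRRU -> [(0, 0), (-1, 0), (-1, 1), (0, 1), (0, 2), (1, 2), (1, 1), (2, 1), (3, 1), (3, 2)]
Fold 1: move[7]->D => LURURDRDU INVALID (collision), skipped
Fold 2: move[0]->U => UURURDRRU VALID
Fold 3: move[1]->R => URRURDRRU VALID
Fold 4: move[5]->U => URRURURRU VALID
Fold 5: move[0]->D => DRRURURRU VALID

Answer: XVVVV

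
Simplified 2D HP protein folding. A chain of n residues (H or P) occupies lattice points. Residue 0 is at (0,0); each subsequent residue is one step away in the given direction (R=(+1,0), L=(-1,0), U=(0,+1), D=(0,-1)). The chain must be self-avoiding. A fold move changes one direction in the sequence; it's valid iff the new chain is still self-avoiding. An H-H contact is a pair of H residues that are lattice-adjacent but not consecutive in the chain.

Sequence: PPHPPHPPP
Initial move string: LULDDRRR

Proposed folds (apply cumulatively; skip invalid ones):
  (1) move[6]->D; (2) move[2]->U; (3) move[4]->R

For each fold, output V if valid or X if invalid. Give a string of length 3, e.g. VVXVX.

Initial: LULDDRRR -> [(0, 0), (-1, 0), (-1, 1), (-2, 1), (-2, 0), (-2, -1), (-1, -1), (0, -1), (1, -1)]
Fold 1: move[6]->D => LULDDRDR VALID
Fold 2: move[2]->U => LUUDDRDR INVALID (collision), skipped
Fold 3: move[4]->R => LULDRRDR INVALID (collision), skipped

Answer: VXX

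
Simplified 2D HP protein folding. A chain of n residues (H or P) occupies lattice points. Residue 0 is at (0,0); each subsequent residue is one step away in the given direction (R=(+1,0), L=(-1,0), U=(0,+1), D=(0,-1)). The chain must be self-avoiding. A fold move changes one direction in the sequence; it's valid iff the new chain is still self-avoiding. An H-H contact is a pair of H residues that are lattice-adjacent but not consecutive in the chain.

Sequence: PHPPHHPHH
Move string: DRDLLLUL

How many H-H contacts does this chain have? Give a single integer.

Positions: [(0, 0), (0, -1), (1, -1), (1, -2), (0, -2), (-1, -2), (-2, -2), (-2, -1), (-3, -1)]
H-H contact: residue 1 @(0,-1) - residue 4 @(0, -2)

Answer: 1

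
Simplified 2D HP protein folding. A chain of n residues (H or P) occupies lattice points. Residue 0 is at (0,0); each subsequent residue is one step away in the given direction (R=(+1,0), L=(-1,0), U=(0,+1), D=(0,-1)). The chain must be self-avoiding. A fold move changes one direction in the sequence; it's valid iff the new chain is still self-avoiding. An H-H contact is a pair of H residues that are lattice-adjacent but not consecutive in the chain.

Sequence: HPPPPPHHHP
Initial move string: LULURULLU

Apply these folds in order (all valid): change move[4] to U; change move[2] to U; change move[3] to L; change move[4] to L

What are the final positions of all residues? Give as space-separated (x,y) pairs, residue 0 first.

Initial moves: LULURULLU
Fold: move[4]->U => LULUUULLU (positions: [(0, 0), (-1, 0), (-1, 1), (-2, 1), (-2, 2), (-2, 3), (-2, 4), (-3, 4), (-4, 4), (-4, 5)])
Fold: move[2]->U => LUUUUULLU (positions: [(0, 0), (-1, 0), (-1, 1), (-1, 2), (-1, 3), (-1, 4), (-1, 5), (-2, 5), (-3, 5), (-3, 6)])
Fold: move[3]->L => LUULUULLU (positions: [(0, 0), (-1, 0), (-1, 1), (-1, 2), (-2, 2), (-2, 3), (-2, 4), (-3, 4), (-4, 4), (-4, 5)])
Fold: move[4]->L => LUULLULLU (positions: [(0, 0), (-1, 0), (-1, 1), (-1, 2), (-2, 2), (-3, 2), (-3, 3), (-4, 3), (-5, 3), (-5, 4)])

Answer: (0,0) (-1,0) (-1,1) (-1,2) (-2,2) (-3,2) (-3,3) (-4,3) (-5,3) (-5,4)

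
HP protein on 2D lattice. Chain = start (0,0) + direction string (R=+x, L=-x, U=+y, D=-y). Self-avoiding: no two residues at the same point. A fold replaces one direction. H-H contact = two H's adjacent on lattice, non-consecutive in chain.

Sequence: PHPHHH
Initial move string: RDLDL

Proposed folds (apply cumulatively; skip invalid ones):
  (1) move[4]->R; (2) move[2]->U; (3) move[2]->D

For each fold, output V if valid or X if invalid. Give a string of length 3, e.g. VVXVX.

Answer: VXV

Derivation:
Initial: RDLDL -> [(0, 0), (1, 0), (1, -1), (0, -1), (0, -2), (-1, -2)]
Fold 1: move[4]->R => RDLDR VALID
Fold 2: move[2]->U => RDUDR INVALID (collision), skipped
Fold 3: move[2]->D => RDDDR VALID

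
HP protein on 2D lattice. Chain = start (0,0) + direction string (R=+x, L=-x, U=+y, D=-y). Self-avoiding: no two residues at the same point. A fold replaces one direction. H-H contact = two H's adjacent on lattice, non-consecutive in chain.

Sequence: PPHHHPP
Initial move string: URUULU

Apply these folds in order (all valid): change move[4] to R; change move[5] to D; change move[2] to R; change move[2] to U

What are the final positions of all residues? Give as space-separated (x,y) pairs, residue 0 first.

Answer: (0,0) (0,1) (1,1) (1,2) (1,3) (2,3) (2,2)

Derivation:
Initial moves: URUULU
Fold: move[4]->R => URUURU (positions: [(0, 0), (0, 1), (1, 1), (1, 2), (1, 3), (2, 3), (2, 4)])
Fold: move[5]->D => URUURD (positions: [(0, 0), (0, 1), (1, 1), (1, 2), (1, 3), (2, 3), (2, 2)])
Fold: move[2]->R => URRURD (positions: [(0, 0), (0, 1), (1, 1), (2, 1), (2, 2), (3, 2), (3, 1)])
Fold: move[2]->U => URUURD (positions: [(0, 0), (0, 1), (1, 1), (1, 2), (1, 3), (2, 3), (2, 2)])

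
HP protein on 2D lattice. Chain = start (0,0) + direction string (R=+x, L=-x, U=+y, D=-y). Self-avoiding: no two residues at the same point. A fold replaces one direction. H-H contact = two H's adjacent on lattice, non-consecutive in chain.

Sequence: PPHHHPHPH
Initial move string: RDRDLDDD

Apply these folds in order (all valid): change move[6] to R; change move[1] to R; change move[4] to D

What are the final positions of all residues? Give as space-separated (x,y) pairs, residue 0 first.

Initial moves: RDRDLDDD
Fold: move[6]->R => RDRDLDRD (positions: [(0, 0), (1, 0), (1, -1), (2, -1), (2, -2), (1, -2), (1, -3), (2, -3), (2, -4)])
Fold: move[1]->R => RRRDLDRD (positions: [(0, 0), (1, 0), (2, 0), (3, 0), (3, -1), (2, -1), (2, -2), (3, -2), (3, -3)])
Fold: move[4]->D => RRRDDDRD (positions: [(0, 0), (1, 0), (2, 0), (3, 0), (3, -1), (3, -2), (3, -3), (4, -3), (4, -4)])

Answer: (0,0) (1,0) (2,0) (3,0) (3,-1) (3,-2) (3,-3) (4,-3) (4,-4)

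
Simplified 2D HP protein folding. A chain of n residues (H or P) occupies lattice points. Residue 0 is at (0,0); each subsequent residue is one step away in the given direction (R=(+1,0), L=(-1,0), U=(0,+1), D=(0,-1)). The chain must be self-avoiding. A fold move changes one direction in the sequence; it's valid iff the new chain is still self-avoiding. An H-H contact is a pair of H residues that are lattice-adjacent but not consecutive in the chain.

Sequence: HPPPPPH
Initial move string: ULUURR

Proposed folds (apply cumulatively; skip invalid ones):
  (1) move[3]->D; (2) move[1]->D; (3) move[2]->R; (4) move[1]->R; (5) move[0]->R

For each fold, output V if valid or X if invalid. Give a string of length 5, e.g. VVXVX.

Answer: XXXVV

Derivation:
Initial: ULUURR -> [(0, 0), (0, 1), (-1, 1), (-1, 2), (-1, 3), (0, 3), (1, 3)]
Fold 1: move[3]->D => ULUDRR INVALID (collision), skipped
Fold 2: move[1]->D => UDUURR INVALID (collision), skipped
Fold 3: move[2]->R => ULRURR INVALID (collision), skipped
Fold 4: move[1]->R => URUURR VALID
Fold 5: move[0]->R => RRUURR VALID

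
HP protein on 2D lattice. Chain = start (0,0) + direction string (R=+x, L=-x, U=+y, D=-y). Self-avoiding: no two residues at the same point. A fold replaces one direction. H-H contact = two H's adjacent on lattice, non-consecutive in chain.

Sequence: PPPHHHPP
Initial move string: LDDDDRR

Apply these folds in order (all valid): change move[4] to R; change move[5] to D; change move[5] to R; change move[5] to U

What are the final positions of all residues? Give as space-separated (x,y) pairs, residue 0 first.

Initial moves: LDDDDRR
Fold: move[4]->R => LDDDRRR (positions: [(0, 0), (-1, 0), (-1, -1), (-1, -2), (-1, -3), (0, -3), (1, -3), (2, -3)])
Fold: move[5]->D => LDDDRDR (positions: [(0, 0), (-1, 0), (-1, -1), (-1, -2), (-1, -3), (0, -3), (0, -4), (1, -4)])
Fold: move[5]->R => LDDDRRR (positions: [(0, 0), (-1, 0), (-1, -1), (-1, -2), (-1, -3), (0, -3), (1, -3), (2, -3)])
Fold: move[5]->U => LDDDRUR (positions: [(0, 0), (-1, 0), (-1, -1), (-1, -2), (-1, -3), (0, -3), (0, -2), (1, -2)])

Answer: (0,0) (-1,0) (-1,-1) (-1,-2) (-1,-3) (0,-3) (0,-2) (1,-2)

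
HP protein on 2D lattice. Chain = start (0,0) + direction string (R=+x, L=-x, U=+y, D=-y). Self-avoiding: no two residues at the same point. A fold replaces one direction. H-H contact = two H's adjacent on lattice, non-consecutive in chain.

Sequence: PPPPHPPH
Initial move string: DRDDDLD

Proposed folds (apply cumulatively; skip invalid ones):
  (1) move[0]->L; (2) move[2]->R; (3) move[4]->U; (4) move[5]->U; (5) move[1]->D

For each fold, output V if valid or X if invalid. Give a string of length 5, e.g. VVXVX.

Answer: XVXXV

Derivation:
Initial: DRDDDLD -> [(0, 0), (0, -1), (1, -1), (1, -2), (1, -3), (1, -4), (0, -4), (0, -5)]
Fold 1: move[0]->L => LRDDDLD INVALID (collision), skipped
Fold 2: move[2]->R => DRRDDLD VALID
Fold 3: move[4]->U => DRRDULD INVALID (collision), skipped
Fold 4: move[5]->U => DRRDDUD INVALID (collision), skipped
Fold 5: move[1]->D => DDRDDLD VALID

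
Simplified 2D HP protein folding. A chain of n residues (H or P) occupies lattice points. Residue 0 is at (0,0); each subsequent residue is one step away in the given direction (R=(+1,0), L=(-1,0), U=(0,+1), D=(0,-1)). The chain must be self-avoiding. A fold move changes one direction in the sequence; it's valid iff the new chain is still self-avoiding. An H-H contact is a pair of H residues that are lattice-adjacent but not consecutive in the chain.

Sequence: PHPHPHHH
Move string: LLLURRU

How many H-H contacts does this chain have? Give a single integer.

Positions: [(0, 0), (-1, 0), (-2, 0), (-3, 0), (-3, 1), (-2, 1), (-1, 1), (-1, 2)]
H-H contact: residue 1 @(-1,0) - residue 6 @(-1, 1)

Answer: 1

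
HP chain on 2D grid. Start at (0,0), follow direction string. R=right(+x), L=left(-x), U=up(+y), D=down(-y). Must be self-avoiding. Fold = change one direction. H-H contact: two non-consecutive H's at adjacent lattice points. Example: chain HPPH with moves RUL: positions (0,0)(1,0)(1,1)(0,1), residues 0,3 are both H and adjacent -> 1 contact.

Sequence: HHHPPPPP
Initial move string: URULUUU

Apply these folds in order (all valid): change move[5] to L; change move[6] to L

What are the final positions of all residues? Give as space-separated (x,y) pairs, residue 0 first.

Answer: (0,0) (0,1) (1,1) (1,2) (0,2) (0,3) (-1,3) (-2,3)

Derivation:
Initial moves: URULUUU
Fold: move[5]->L => URULULU (positions: [(0, 0), (0, 1), (1, 1), (1, 2), (0, 2), (0, 3), (-1, 3), (-1, 4)])
Fold: move[6]->L => URULULL (positions: [(0, 0), (0, 1), (1, 1), (1, 2), (0, 2), (0, 3), (-1, 3), (-2, 3)])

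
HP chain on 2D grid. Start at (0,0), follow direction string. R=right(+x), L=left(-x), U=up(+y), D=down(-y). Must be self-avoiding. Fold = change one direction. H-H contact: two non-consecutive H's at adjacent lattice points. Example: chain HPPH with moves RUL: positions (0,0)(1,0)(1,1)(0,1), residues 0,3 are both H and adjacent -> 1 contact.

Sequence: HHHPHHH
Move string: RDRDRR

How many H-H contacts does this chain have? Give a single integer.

Answer: 0

Derivation:
Positions: [(0, 0), (1, 0), (1, -1), (2, -1), (2, -2), (3, -2), (4, -2)]
No H-H contacts found.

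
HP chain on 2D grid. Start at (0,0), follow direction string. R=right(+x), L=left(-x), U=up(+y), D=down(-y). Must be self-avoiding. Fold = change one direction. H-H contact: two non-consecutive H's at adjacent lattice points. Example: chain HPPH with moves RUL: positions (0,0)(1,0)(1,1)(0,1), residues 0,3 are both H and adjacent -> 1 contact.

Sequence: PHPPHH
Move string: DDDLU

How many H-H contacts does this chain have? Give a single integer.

Answer: 0

Derivation:
Positions: [(0, 0), (0, -1), (0, -2), (0, -3), (-1, -3), (-1, -2)]
No H-H contacts found.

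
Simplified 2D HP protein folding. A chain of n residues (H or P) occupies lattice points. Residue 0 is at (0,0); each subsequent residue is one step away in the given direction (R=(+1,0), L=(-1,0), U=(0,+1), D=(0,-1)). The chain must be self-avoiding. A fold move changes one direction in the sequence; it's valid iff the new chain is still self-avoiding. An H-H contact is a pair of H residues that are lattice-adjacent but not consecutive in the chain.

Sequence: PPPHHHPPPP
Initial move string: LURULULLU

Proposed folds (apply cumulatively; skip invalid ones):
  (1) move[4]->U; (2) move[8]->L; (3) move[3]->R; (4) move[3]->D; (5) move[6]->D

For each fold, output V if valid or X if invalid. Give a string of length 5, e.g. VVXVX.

Answer: VVVXX

Derivation:
Initial: LURULULLU -> [(0, 0), (-1, 0), (-1, 1), (0, 1), (0, 2), (-1, 2), (-1, 3), (-2, 3), (-3, 3), (-3, 4)]
Fold 1: move[4]->U => LURUUULLU VALID
Fold 2: move[8]->L => LURUUULLL VALID
Fold 3: move[3]->R => LURRUULLL VALID
Fold 4: move[3]->D => LURDUULLL INVALID (collision), skipped
Fold 5: move[6]->D => LURRUUDLL INVALID (collision), skipped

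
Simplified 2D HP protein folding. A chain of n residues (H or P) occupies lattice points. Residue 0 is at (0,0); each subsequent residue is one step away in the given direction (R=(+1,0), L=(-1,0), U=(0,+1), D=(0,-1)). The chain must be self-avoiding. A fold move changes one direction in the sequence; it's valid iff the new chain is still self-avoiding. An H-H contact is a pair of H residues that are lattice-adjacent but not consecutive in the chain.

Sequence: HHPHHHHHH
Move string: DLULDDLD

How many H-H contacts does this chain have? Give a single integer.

Answer: 1

Derivation:
Positions: [(0, 0), (0, -1), (-1, -1), (-1, 0), (-2, 0), (-2, -1), (-2, -2), (-3, -2), (-3, -3)]
H-H contact: residue 0 @(0,0) - residue 3 @(-1, 0)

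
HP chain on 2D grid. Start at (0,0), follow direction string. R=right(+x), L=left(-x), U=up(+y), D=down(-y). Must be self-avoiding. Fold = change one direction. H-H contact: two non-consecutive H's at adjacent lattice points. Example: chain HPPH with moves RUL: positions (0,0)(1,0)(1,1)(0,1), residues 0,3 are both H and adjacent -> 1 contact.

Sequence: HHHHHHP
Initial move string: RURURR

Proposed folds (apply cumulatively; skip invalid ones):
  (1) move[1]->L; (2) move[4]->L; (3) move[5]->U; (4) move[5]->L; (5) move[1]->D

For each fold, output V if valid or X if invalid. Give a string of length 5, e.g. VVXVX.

Initial: RURURR -> [(0, 0), (1, 0), (1, 1), (2, 1), (2, 2), (3, 2), (4, 2)]
Fold 1: move[1]->L => RLRURR INVALID (collision), skipped
Fold 2: move[4]->L => RURULR INVALID (collision), skipped
Fold 3: move[5]->U => RURURU VALID
Fold 4: move[5]->L => RURURL INVALID (collision), skipped
Fold 5: move[1]->D => RDRURU VALID

Answer: XXVXV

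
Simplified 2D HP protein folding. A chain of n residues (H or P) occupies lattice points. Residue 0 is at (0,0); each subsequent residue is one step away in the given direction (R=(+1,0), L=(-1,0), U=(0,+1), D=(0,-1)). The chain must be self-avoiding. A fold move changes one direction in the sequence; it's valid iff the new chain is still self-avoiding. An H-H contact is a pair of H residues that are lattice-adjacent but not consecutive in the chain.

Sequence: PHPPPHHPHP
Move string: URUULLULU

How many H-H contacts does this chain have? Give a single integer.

Answer: 0

Derivation:
Positions: [(0, 0), (0, 1), (1, 1), (1, 2), (1, 3), (0, 3), (-1, 3), (-1, 4), (-2, 4), (-2, 5)]
No H-H contacts found.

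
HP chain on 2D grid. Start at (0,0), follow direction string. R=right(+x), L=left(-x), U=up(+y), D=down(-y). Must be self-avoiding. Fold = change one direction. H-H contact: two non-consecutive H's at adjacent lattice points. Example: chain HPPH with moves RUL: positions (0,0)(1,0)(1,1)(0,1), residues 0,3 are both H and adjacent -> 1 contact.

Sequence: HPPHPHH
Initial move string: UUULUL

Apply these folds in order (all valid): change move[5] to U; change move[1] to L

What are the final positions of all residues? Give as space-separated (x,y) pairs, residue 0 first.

Answer: (0,0) (0,1) (-1,1) (-1,2) (-2,2) (-2,3) (-2,4)

Derivation:
Initial moves: UUULUL
Fold: move[5]->U => UUULUU (positions: [(0, 0), (0, 1), (0, 2), (0, 3), (-1, 3), (-1, 4), (-1, 5)])
Fold: move[1]->L => ULULUU (positions: [(0, 0), (0, 1), (-1, 1), (-1, 2), (-2, 2), (-2, 3), (-2, 4)])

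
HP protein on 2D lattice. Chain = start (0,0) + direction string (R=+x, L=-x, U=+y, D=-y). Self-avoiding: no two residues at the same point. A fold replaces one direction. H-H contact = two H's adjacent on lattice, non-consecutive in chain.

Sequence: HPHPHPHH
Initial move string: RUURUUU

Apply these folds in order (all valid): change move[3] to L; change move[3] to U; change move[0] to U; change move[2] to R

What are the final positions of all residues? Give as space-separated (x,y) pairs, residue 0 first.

Answer: (0,0) (0,1) (0,2) (1,2) (1,3) (1,4) (1,5) (1,6)

Derivation:
Initial moves: RUURUUU
Fold: move[3]->L => RUULUUU (positions: [(0, 0), (1, 0), (1, 1), (1, 2), (0, 2), (0, 3), (0, 4), (0, 5)])
Fold: move[3]->U => RUUUUUU (positions: [(0, 0), (1, 0), (1, 1), (1, 2), (1, 3), (1, 4), (1, 5), (1, 6)])
Fold: move[0]->U => UUUUUUU (positions: [(0, 0), (0, 1), (0, 2), (0, 3), (0, 4), (0, 5), (0, 6), (0, 7)])
Fold: move[2]->R => UURUUUU (positions: [(0, 0), (0, 1), (0, 2), (1, 2), (1, 3), (1, 4), (1, 5), (1, 6)])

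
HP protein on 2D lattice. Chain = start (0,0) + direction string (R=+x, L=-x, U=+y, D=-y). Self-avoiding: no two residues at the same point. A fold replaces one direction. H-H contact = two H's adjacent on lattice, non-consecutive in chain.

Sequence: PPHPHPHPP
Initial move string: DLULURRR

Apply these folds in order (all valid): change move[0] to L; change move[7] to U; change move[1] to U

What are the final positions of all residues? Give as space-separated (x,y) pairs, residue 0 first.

Initial moves: DLULURRR
Fold: move[0]->L => LLULURRR (positions: [(0, 0), (-1, 0), (-2, 0), (-2, 1), (-3, 1), (-3, 2), (-2, 2), (-1, 2), (0, 2)])
Fold: move[7]->U => LLULURRU (positions: [(0, 0), (-1, 0), (-2, 0), (-2, 1), (-3, 1), (-3, 2), (-2, 2), (-1, 2), (-1, 3)])
Fold: move[1]->U => LUULURRU (positions: [(0, 0), (-1, 0), (-1, 1), (-1, 2), (-2, 2), (-2, 3), (-1, 3), (0, 3), (0, 4)])

Answer: (0,0) (-1,0) (-1,1) (-1,2) (-2,2) (-2,3) (-1,3) (0,3) (0,4)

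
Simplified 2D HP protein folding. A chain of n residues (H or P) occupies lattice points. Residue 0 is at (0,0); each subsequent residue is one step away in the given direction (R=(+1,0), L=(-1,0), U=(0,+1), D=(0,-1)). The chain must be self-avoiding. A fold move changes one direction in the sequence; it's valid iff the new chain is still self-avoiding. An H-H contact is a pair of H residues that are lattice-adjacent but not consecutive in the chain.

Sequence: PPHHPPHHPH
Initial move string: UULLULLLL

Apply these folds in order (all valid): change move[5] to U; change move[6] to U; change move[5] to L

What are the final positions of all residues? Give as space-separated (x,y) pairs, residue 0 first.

Initial moves: UULLULLLL
Fold: move[5]->U => UULLUULLL (positions: [(0, 0), (0, 1), (0, 2), (-1, 2), (-2, 2), (-2, 3), (-2, 4), (-3, 4), (-4, 4), (-5, 4)])
Fold: move[6]->U => UULLUUULL (positions: [(0, 0), (0, 1), (0, 2), (-1, 2), (-2, 2), (-2, 3), (-2, 4), (-2, 5), (-3, 5), (-4, 5)])
Fold: move[5]->L => UULLULULL (positions: [(0, 0), (0, 1), (0, 2), (-1, 2), (-2, 2), (-2, 3), (-3, 3), (-3, 4), (-4, 4), (-5, 4)])

Answer: (0,0) (0,1) (0,2) (-1,2) (-2,2) (-2,3) (-3,3) (-3,4) (-4,4) (-5,4)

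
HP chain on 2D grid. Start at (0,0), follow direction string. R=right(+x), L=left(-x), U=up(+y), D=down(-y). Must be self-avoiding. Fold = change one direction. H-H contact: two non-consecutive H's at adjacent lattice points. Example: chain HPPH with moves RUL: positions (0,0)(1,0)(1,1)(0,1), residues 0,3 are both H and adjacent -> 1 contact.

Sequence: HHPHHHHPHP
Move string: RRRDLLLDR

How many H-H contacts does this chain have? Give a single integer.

Answer: 1

Derivation:
Positions: [(0, 0), (1, 0), (2, 0), (3, 0), (3, -1), (2, -1), (1, -1), (0, -1), (0, -2), (1, -2)]
H-H contact: residue 1 @(1,0) - residue 6 @(1, -1)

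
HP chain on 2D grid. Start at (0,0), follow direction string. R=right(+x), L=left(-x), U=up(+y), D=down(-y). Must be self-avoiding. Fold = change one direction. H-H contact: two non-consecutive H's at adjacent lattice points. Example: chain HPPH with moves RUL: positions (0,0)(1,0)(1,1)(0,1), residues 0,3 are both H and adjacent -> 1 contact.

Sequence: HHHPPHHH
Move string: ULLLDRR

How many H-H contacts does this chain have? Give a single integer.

Positions: [(0, 0), (0, 1), (-1, 1), (-2, 1), (-3, 1), (-3, 0), (-2, 0), (-1, 0)]
H-H contact: residue 0 @(0,0) - residue 7 @(-1, 0)
H-H contact: residue 2 @(-1,1) - residue 7 @(-1, 0)

Answer: 2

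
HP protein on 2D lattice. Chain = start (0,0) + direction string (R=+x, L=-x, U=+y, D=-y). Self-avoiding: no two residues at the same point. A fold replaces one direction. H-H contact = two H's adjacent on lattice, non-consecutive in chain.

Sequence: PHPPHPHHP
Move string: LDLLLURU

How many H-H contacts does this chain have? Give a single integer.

Answer: 1

Derivation:
Positions: [(0, 0), (-1, 0), (-1, -1), (-2, -1), (-3, -1), (-4, -1), (-4, 0), (-3, 0), (-3, 1)]
H-H contact: residue 4 @(-3,-1) - residue 7 @(-3, 0)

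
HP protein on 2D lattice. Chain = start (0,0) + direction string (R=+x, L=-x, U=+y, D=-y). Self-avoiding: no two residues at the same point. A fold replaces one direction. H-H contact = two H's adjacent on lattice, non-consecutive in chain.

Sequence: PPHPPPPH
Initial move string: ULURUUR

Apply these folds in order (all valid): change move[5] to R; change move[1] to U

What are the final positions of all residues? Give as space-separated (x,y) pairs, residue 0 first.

Initial moves: ULURUUR
Fold: move[5]->R => ULURURR (positions: [(0, 0), (0, 1), (-1, 1), (-1, 2), (0, 2), (0, 3), (1, 3), (2, 3)])
Fold: move[1]->U => UUURURR (positions: [(0, 0), (0, 1), (0, 2), (0, 3), (1, 3), (1, 4), (2, 4), (3, 4)])

Answer: (0,0) (0,1) (0,2) (0,3) (1,3) (1,4) (2,4) (3,4)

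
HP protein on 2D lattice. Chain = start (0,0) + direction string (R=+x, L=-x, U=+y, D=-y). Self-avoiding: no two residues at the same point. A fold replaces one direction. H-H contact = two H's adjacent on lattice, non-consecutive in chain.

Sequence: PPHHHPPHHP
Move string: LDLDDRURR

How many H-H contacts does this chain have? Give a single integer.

Answer: 2

Derivation:
Positions: [(0, 0), (-1, 0), (-1, -1), (-2, -1), (-2, -2), (-2, -3), (-1, -3), (-1, -2), (0, -2), (1, -2)]
H-H contact: residue 2 @(-1,-1) - residue 7 @(-1, -2)
H-H contact: residue 4 @(-2,-2) - residue 7 @(-1, -2)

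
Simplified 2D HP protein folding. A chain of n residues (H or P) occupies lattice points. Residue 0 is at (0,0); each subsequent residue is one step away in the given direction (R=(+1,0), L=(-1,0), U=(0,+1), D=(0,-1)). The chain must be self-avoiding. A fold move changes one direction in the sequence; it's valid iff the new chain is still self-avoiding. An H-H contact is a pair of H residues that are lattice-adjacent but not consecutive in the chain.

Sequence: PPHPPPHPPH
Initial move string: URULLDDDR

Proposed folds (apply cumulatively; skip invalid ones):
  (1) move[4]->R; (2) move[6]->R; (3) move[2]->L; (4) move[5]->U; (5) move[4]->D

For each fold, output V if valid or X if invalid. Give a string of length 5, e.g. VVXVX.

Answer: XXXXX

Derivation:
Initial: URULLDDDR -> [(0, 0), (0, 1), (1, 1), (1, 2), (0, 2), (-1, 2), (-1, 1), (-1, 0), (-1, -1), (0, -1)]
Fold 1: move[4]->R => URULRDDDR INVALID (collision), skipped
Fold 2: move[6]->R => URULLDRDR INVALID (collision), skipped
Fold 3: move[2]->L => URLLLDDDR INVALID (collision), skipped
Fold 4: move[5]->U => URULLUDDR INVALID (collision), skipped
Fold 5: move[4]->D => URULDDDDR INVALID (collision), skipped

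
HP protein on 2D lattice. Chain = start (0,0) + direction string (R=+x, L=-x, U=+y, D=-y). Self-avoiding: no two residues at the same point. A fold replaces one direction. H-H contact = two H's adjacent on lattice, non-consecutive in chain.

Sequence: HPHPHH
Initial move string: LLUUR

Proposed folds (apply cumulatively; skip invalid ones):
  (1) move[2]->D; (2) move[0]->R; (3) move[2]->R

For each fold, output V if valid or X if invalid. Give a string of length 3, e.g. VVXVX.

Answer: XXX

Derivation:
Initial: LLUUR -> [(0, 0), (-1, 0), (-2, 0), (-2, 1), (-2, 2), (-1, 2)]
Fold 1: move[2]->D => LLDUR INVALID (collision), skipped
Fold 2: move[0]->R => RLUUR INVALID (collision), skipped
Fold 3: move[2]->R => LLRUR INVALID (collision), skipped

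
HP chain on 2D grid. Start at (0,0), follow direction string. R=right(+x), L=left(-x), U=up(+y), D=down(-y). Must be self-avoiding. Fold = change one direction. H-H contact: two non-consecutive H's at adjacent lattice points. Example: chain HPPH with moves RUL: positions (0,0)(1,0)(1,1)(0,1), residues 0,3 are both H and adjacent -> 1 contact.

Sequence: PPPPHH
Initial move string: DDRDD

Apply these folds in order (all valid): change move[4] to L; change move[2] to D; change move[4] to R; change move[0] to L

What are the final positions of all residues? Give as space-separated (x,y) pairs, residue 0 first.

Initial moves: DDRDD
Fold: move[4]->L => DDRDL (positions: [(0, 0), (0, -1), (0, -2), (1, -2), (1, -3), (0, -3)])
Fold: move[2]->D => DDDDL (positions: [(0, 0), (0, -1), (0, -2), (0, -3), (0, -4), (-1, -4)])
Fold: move[4]->R => DDDDR (positions: [(0, 0), (0, -1), (0, -2), (0, -3), (0, -4), (1, -4)])
Fold: move[0]->L => LDDDR (positions: [(0, 0), (-1, 0), (-1, -1), (-1, -2), (-1, -3), (0, -3)])

Answer: (0,0) (-1,0) (-1,-1) (-1,-2) (-1,-3) (0,-3)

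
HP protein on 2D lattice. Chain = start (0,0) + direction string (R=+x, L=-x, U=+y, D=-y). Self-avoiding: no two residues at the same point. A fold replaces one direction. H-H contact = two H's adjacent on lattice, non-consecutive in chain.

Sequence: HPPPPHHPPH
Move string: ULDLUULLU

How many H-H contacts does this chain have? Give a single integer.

Positions: [(0, 0), (0, 1), (-1, 1), (-1, 0), (-2, 0), (-2, 1), (-2, 2), (-3, 2), (-4, 2), (-4, 3)]
No H-H contacts found.

Answer: 0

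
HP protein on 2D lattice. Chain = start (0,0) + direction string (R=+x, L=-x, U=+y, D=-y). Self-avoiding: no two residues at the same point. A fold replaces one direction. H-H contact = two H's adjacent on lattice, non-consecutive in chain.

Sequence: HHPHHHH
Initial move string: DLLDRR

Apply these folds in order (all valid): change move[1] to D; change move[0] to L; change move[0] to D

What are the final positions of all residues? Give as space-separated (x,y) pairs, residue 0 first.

Answer: (0,0) (0,-1) (0,-2) (-1,-2) (-1,-3) (0,-3) (1,-3)

Derivation:
Initial moves: DLLDRR
Fold: move[1]->D => DDLDRR (positions: [(0, 0), (0, -1), (0, -2), (-1, -2), (-1, -3), (0, -3), (1, -3)])
Fold: move[0]->L => LDLDRR (positions: [(0, 0), (-1, 0), (-1, -1), (-2, -1), (-2, -2), (-1, -2), (0, -2)])
Fold: move[0]->D => DDLDRR (positions: [(0, 0), (0, -1), (0, -2), (-1, -2), (-1, -3), (0, -3), (1, -3)])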